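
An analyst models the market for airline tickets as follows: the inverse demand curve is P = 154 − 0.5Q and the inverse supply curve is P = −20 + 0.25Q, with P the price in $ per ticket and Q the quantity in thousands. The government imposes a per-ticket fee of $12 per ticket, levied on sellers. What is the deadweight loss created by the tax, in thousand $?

Inverting to Q(P) form: Qd = 308 − 2P; Qs = 4P + 80.
Before the tax: set 308 − 2P = 4P + 80 → P* = $38, Q* = 232.
With the tax collected from sellers, supply shifts: Qs = 4(P − 12) + 80.
Solving gives Q = 216 with consumers paying $46 and sellers receiving $34 (the $12 wedge).
Quantity falls by |ΔQ| = |232 − 216| = 16.
DWL = ½ · t · |ΔQ| = ½ · 12 · 16 = $96.

Deadweight loss = $96 thousand.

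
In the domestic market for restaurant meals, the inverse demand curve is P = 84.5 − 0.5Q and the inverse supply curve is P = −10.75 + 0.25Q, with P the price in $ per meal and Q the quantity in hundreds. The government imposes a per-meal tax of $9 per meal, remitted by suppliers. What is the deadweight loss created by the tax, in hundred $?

Rewrite in direct form: Qd = 169 − 2P and Qs = 4P + 43.
Before the tax: set 169 − 2P = 4P + 43 → P* = $21, Q* = 127.
With the tax collected from suppliers, supply shifts: Qs = 4(P − 9) + 43.
New equilibrium: buyers pay $27, suppliers receive $18, Q = 115. (Wedge: Pb − Ps = 9.)
Quantity falls by |ΔQ| = |127 − 115| = 12.
DWL = ½ · t · |ΔQ| = ½ · 9 · 12 = $54.

Deadweight loss = $54 hundred.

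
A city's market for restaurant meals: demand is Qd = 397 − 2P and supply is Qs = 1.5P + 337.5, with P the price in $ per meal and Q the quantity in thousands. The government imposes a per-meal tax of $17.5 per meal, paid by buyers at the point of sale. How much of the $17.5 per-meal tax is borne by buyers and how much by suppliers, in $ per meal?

Before the tax: set 397 − 2P = 1.5P + 337.5 → P* = $17, Q* = 363.
With the tax collected from buyers, demand (in seller-price terms) shifts: Qd = 397 − 2(P + 17.5).
New equilibrium: buyers pay $24.5, suppliers receive $7, Q = 348. (Wedge: Pb − Ps = 17.5.)
Burden on buyers: $7.5; on suppliers: $10. (They sum to $17.5.)
The less price-elastic side of the market bears the larger share of a per-unit tax.

Buyers bear $7.5 per meal; suppliers bear $10 per meal.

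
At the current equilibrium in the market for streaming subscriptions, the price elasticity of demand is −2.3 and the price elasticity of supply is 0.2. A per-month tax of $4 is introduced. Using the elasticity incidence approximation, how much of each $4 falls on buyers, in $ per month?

Buyers bear ≈ $0.32 per month.

Incidence ratio: buyers' share ≈ εs / (εs + |εd|) = 0.2 / (0.2 + 2.3) = 0.08.
So buyers bear ≈ 0.08 × $4 = $0.32; producers bear $3.68.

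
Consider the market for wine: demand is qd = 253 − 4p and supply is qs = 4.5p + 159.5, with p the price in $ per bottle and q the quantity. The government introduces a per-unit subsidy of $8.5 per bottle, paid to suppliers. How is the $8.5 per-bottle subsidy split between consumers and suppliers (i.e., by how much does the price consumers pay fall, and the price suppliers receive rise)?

Consumers gain $4.5 per bottle; suppliers gain $4 per bottle.

Before the subsidy: set 253 − 4p = 4.5p + 159.5 → p* = $11, q* = 209.
With a per-unit subsidy paid to suppliers, each receives p + 8.5 per unit sold, so supply becomes qs = 4.5(p + 8.5) + 159.5.
Solving gives q = 227 with consumers paying $6.5 and suppliers receiving $15 (the $8.5 wedge).
Gain to consumers: $4.5; to suppliers: $4. (They sum to $8.5.)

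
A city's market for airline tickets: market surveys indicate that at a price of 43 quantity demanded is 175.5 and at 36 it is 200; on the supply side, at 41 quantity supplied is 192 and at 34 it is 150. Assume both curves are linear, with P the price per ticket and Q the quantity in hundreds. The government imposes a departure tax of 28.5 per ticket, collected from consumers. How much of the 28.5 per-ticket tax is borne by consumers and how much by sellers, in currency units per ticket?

Consumers bear 18 per ticket; sellers bear 10.5 per ticket.

Demand slope: (200 − 175.5)/(36 − 43) = -3.5, so Qd = 326 − 3.5P.
Supply slope: (150 − 192)/(34 − 41) = 6, so Qs = 6P − 54.
Before the tax: set 326 − 3.5P = 6P − 54 → P* = 40, Q* = 186.
With the tax collected from consumers, demand (in seller-price terms) shifts: Qd = 326 − 3.5(P + 28.5).
New equilibrium: consumers pay 58, sellers receive 29.5, Q = 123. (Wedge: Pb − Ps = 28.5.)
Burden on consumers: 18; on sellers: 10.5. (They sum to 28.5.)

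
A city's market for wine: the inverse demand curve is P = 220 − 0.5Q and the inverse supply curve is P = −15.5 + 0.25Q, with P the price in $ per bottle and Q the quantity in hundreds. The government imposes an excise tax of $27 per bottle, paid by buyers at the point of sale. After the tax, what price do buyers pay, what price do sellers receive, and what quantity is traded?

Buyers pay $81; sellers receive $54; quantity = 278.

Inverting to Q(P) form: Qd = 440 − 2P; Qs = 4P + 62.
Without the tax, 440 − 2P = 4P + 62 gives 6P = 378, so P* = $63 and Q* = 314.
With the tax collected from buyers, demand (in seller-price terms) shifts: Qd = 440 − 2(P + 27).
Solving gives Q = 278 with buyers paying $81 and sellers receiving $54 (the $27 wedge).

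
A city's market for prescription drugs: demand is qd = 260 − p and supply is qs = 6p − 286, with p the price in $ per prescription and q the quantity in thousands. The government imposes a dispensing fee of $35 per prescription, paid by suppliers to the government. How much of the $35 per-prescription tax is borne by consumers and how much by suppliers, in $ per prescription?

Consumers bear $30 per prescription; suppliers bear $5 per prescription.

Without the tax, 260 − p = 6p − 286 gives 7p = 546, so p* = $78 and q* = 182.
With the tax collected from suppliers, supply shifts: qs = 6(p − 35) − 286.
Solving gives q = 152 with consumers paying $108 and suppliers receiving $73 (the $35 wedge).
Burden on consumers: $30; on suppliers: $5. (They sum to $35.)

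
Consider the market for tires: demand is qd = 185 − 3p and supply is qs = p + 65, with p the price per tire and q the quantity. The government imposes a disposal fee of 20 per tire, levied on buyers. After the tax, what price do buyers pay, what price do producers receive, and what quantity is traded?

Without the tax, 185 − 3p = p + 65 gives 4p = 120, so p* = 30 and q* = 95.
With the tax collected from buyers, demand (in seller-price terms) shifts: qd = 185 − 3(p + 20).
Solving gives q = 80 with buyers paying 35 and producers receiving 15 (the 20 wedge).

Buyers pay 35; producers receive 15; quantity = 80.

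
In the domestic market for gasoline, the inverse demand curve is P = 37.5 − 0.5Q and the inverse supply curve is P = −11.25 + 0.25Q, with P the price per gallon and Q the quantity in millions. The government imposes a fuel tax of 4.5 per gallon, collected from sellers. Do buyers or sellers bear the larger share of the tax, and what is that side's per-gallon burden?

Rewrite in direct form: Qd = 75 − 2P and Qs = 4P + 45.
Without the tax, 75 − 2P = 4P + 45 gives 6P = 30, so P* = 5 and Q* = 65.
With the tax collected from sellers, supply shifts: Qs = 4(P − 4.5) + 45.
Solving gives Q = 59 with buyers paying 8 and sellers receiving 3.5 (the 4.5 wedge).
Per-gallon burden: buyers 3, sellers 1.5.
Buyers take the larger share because demand is less price-elastic here (demand slope 2 vs supply slope 4).

Buyers bear the larger share: 3 per gallon.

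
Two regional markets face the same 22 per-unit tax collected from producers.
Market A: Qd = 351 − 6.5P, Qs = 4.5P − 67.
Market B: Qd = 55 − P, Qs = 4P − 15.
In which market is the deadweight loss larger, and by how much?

Market A: pre-tax P* = 38, Q* = 104; post-tax Q = 45.5; deadweight loss = 643.5.
Market B: pre-tax P* = 14, Q* = 41; post-tax Q = 23.4; deadweight loss = 193.6.
Difference: 643.5 vs 193.6 → market A is larger by 449.9.

Market A, by 449.9.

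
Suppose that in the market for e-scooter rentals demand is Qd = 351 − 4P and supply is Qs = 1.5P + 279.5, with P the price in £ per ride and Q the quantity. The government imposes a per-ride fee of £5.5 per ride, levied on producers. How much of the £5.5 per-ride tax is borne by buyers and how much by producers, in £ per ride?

Before the tax: set 351 − 4P = 1.5P + 279.5 → P* = £13, Q* = 299.
With the tax collected from producers, supply shifts: Qs = 1.5(P − 5.5) + 279.5.
New equilibrium: buyers pay £14.5, producers receive £9, Q = 293. (Wedge: Pb − Ps = 5.5.)
Burden on buyers: £1.5; on producers: £4. (They sum to £5.5.)

Buyers bear £1.5 per ride; producers bear £4 per ride.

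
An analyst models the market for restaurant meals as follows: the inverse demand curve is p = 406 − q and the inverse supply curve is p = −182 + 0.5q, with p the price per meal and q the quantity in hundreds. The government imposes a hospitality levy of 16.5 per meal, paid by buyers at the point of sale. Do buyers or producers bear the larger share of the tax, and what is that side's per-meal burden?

Inverting to q(p) form: qd = 406 − p; qs = 2p + 364.
Before the tax: set 406 − p = 2p + 364 → p* = 14, q* = 392.
With the tax collected from buyers, demand (in seller-price terms) shifts: qd = 406 − (p + 16.5).
New equilibrium: buyers pay 25, producers receive 8.5, q = 381. (Wedge: pb − ps = 16.5.)
Per-meal burden: buyers 11, producers 5.5.
Buyers take the larger share because demand is less price-elastic here (demand slope 1 vs supply slope 2).

Buyers bear the larger share: 11 per meal.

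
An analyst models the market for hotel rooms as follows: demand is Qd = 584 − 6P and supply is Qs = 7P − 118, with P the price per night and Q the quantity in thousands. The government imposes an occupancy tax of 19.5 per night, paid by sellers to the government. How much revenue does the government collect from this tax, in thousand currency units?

Without the tax, 584 − 6P = 7P − 118 gives 13P = 702, so P* = 54 and Q* = 260.
With the tax collected from sellers, supply shifts: Qs = 7(P − 19.5) − 118.
Solving gives Q = 197 with buyers paying 64.5 and sellers receiving 45 (the 19.5 wedge).
Revenue = t · Q = 19.5 · 197 = 3841.5.

Tax revenue = 3841.5 thousand.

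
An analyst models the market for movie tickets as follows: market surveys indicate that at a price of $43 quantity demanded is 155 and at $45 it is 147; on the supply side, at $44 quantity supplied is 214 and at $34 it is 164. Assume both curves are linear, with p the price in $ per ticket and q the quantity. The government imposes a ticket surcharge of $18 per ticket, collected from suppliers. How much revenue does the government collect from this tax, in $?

Tax revenue = $2502.

Demand slope: (147 − 155)/(45 − 43) = -4, so qd = 327 − 4p.
Supply slope: (164 − 214)/(34 − 44) = 5, so qs = 5p − 6.
Without the tax, 327 − 4p = 5p − 6 gives 9p = 333, so p* = $37 and q* = 179.
With the tax collected from suppliers, supply shifts: qs = 5(p − 18) − 6.
Solving gives q = 139 with consumers paying $47 and suppliers receiving $29 (the $18 wedge).
Revenue = t · Q = 18 · 139 = $2502.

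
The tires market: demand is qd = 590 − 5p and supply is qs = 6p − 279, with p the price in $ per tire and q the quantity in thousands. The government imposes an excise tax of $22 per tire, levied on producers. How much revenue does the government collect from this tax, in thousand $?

Tax revenue = $2970 thousand.

Before the tax: set 590 − 5p = 6p − 279 → p* = $79, q* = 195.
With the tax collected from producers, supply shifts: qs = 6(p − 22) − 279.
Solving gives q = 135 with consumers paying $91 and producers receiving $69 (the $22 wedge).
Revenue = t · Q = 22 · 135 = $2970.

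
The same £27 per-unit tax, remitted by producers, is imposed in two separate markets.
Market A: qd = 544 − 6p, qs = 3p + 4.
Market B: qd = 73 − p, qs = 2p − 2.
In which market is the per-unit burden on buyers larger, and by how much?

Market B, by £9.

Market A: pre-tax p* = £60, q* = 184; post-tax q = 130; per-unit burden on buyers = £9.
Market B: pre-tax p* = £25, q* = 48; post-tax q = 30; per-unit burden on buyers = £18.
Difference: £9 vs £18 → market B is larger by £9.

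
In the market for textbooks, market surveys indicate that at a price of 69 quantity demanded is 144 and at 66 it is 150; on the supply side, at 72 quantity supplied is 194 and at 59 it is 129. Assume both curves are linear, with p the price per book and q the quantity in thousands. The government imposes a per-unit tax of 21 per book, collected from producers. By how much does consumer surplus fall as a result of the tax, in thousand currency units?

Consumer surplus falls by 2085 thousand.

Demand slope: (150 − 144)/(66 − 69) = -2, so qd = 282 − 2p.
Supply slope: (129 − 194)/(59 − 72) = 5, so qs = 5p − 166.
Without the tax, 282 − 2p = 5p − 166 gives 7p = 448, so p* = 64 and q* = 154.
With the tax collected from producers, supply shifts: qs = 5(p − 21) − 166.
Solving gives q = 124 with consumers paying 79 and producers receiving 58 (the 21 wedge).
ΔCS is the trapezoid between Q = 124 and Q = 154 of height 15: ½ · (154 + 124) · 15 = 2085.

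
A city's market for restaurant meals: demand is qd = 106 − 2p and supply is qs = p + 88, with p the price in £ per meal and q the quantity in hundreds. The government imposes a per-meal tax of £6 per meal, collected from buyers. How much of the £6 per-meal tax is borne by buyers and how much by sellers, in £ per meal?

Before the tax: set 106 − 2p = p + 88 → p* = £6, q* = 94.
With the tax collected from buyers, demand (in seller-price terms) shifts: qd = 106 − 2(p + 6).
Solving gives q = 90 with buyers paying £8 and sellers receiving £2 (the £6 wedge).
Burden on buyers: £2; on sellers: £4. (They sum to £6.)

Buyers bear £2 per meal; sellers bear £4 per meal.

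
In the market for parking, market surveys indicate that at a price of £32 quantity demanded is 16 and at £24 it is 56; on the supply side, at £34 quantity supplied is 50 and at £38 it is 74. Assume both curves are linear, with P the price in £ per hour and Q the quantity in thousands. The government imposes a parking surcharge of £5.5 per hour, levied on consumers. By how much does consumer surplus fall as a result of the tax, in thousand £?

Consumer surplus falls by £55.5 thousand.

Demand slope: (56 − 16)/(24 − 32) = -5, so Qd = 176 − 5P.
Supply slope: (74 − 50)/(38 − 34) = 6, so Qs = 6P − 154.
Without the tax, 176 − 5P = 6P − 154 gives 11P = 330, so P* = £30 and Q* = 26.
With the tax collected from consumers, demand (in seller-price terms) shifts: Qd = 176 − 5(P + 5.5).
Solving gives Q = 11 with consumers paying £33 and suppliers receiving £27.5 (the £5.5 wedge).
ΔCS is the trapezoid between Q = 11 and Q = 26 of height £3: ½ · (26 + 11) · 3 = £55.5.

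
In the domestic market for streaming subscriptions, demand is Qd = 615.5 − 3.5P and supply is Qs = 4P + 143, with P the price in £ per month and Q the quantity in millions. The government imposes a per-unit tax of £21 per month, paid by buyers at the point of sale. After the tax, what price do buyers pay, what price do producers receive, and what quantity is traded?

Buyers pay £74.2; producers receive £53.2; quantity = 355.8.

Before the tax: set 615.5 − 3.5P = 4P + 143 → P* = £63, Q* = 395.
With the tax collected from buyers, demand (in seller-price terms) shifts: Qd = 615.5 − 3.5(P + 21).
Solving gives Q = 355.8 with buyers paying £74.2 and producers receiving £53.2 (the £21 wedge).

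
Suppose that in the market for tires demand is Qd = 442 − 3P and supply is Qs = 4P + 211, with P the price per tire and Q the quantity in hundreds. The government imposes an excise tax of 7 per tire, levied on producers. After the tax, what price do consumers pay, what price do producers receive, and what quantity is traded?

Consumers pay 37; producers receive 30; quantity = 331.

Without the tax, 442 − 3P = 4P + 211 gives 7P = 231, so P* = 33 and Q* = 343.
With the tax collected from producers, supply shifts: Qs = 4(P − 7) + 211.
Solving gives Q = 331 with consumers paying 37 and producers receiving 30 (the 7 wedge).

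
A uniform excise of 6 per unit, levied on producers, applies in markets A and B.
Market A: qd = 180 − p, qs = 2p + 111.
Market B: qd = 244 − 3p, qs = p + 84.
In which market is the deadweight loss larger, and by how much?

Market A: pre-tax p* = 23, q* = 157; post-tax q = 153; deadweight loss = 12.
Market B: pre-tax p* = 40, q* = 124; post-tax q = 119.5; deadweight loss = 13.5.
Difference: 12 vs 13.5 → market B is larger by 1.5.

Market B, by 1.5.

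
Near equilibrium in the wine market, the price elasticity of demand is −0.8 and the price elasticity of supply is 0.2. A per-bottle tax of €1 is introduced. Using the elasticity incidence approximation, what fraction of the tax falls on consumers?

Incidence ratio: consumers' share ≈ εs / (εs + |εd|) = 0.2 / (0.2 + 0.8) = 0.2.
Supply is the less elastic side, so consumers bear the smaller share.

Consumers' share ≈ 0.2.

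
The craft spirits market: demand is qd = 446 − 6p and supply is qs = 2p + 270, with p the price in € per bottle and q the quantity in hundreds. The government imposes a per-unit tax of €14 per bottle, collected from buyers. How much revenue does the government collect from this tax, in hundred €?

Without the tax, 446 − 6p = 2p + 270 gives 8p = 176, so p* = €22 and q* = 314.
With the tax collected from buyers, demand (in seller-price terms) shifts: qd = 446 − 6(p + 14).
New equilibrium: buyers pay €25.5, suppliers receive €11.5, q = 293. (Wedge: pb − ps = 14.)
Revenue = t · Q = 14 · 293 = €4102.

Tax revenue = €4102 hundred.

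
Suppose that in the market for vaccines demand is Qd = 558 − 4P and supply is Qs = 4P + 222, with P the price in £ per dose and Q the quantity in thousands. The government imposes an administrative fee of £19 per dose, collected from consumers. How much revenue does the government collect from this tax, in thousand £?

Tax revenue = £6688 thousand.

Without the tax, 558 − 4P = 4P + 222 gives 8P = 336, so P* = £42 and Q* = 390.
With the tax collected from consumers, demand (in seller-price terms) shifts: Qd = 558 − 4(P + 19).
Solving gives Q = 352 with consumers paying £51.5 and producers receiving £32.5 (the £19 wedge).
Revenue = t · Q = 19 · 352 = £6688.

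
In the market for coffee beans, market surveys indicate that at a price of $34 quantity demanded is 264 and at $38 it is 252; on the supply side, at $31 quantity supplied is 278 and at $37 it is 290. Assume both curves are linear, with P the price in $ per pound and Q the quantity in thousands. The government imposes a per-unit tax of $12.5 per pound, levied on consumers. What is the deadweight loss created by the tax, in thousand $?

Demand slope: (252 − 264)/(38 − 34) = -3, so Qd = 366 − 3P.
Supply slope: (290 − 278)/(37 − 31) = 2, so Qs = 2P + 216.
Before the tax: set 366 − 3P = 2P + 216 → P* = $30, Q* = 276.
With the tax collected from consumers, demand (in seller-price terms) shifts: Qd = 366 − 3(P + 12.5).
Solving gives Q = 261 with consumers paying $35 and suppliers receiving $22.5 (the $12.5 wedge).
Quantity falls by |ΔQ| = |276 − 261| = 15.
DWL = ½ · t · |ΔQ| = ½ · 12.5 · 15 = $93.75.

Deadweight loss = $93.75 thousand.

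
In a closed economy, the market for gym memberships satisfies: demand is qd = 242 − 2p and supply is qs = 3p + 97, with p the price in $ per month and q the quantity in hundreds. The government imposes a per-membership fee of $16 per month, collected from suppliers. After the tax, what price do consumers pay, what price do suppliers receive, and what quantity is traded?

Without the tax, 242 − 2p = 3p + 97 gives 5p = 145, so p* = $29 and q* = 184.
With the tax collected from suppliers, supply shifts: qs = 3(p − 16) + 97.
New equilibrium: consumers pay $38.6, suppliers receive $22.6, q = 164.8. (Wedge: pb − ps = 16.)

Consumers pay $38.6; suppliers receive $22.6; quantity = 164.8.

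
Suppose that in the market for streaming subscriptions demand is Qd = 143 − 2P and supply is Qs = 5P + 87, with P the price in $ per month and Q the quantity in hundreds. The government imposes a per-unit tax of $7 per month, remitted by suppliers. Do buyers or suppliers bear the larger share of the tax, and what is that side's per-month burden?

Without the tax, 143 − 2P = 5P + 87 gives 7P = 56, so P* = $8 and Q* = 127.
With the tax collected from suppliers, supply shifts: Qs = 5(P − 7) + 87.
New equilibrium: buyers pay $13, suppliers receive $6, Q = 117. (Wedge: Pb − Ps = 7.)
Per-month burden: buyers $5, suppliers $2.
Buyers take the larger share because demand is less price-elastic here (demand slope 2 vs supply slope 5).

Buyers bear the larger share: $5 per month.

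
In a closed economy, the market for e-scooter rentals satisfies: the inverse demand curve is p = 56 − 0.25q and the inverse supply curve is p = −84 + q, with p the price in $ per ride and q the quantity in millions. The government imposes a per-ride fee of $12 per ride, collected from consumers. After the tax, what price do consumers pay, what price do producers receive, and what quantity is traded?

Inverting to q(p) form: qd = 224 − 4p; qs = p + 84.
Before the tax: set 224 − 4p = p + 84 → p* = $28, q* = 112.
With the tax collected from consumers, demand (in seller-price terms) shifts: qd = 224 − 4(p + 12).
Solving gives q = 102.4 with consumers paying $30.4 and producers receiving $18.4 (the $12 wedge).
The less price-elastic side of the market bears the larger share of a per-unit tax.

Consumers pay $30.4; producers receive $18.4; quantity = 102.4.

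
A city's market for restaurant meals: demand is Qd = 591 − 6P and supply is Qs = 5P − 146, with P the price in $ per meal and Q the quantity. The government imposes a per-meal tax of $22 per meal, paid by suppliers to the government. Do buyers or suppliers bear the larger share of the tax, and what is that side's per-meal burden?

Without the tax, 591 − 6P = 5P − 146 gives 11P = 737, so P* = $67 and Q* = 189.
With the tax collected from suppliers, supply shifts: Qs = 5(P − 22) − 146.
New equilibrium: buyers pay $77, suppliers receive $55, Q = 129. (Wedge: Pb − Ps = 22.)
Per-meal burden: buyers $10, suppliers $12.
Suppliers take the larger share because supply is less price-elastic here (demand slope 6 vs supply slope 5).
The less price-elastic side of the market bears the larger share of a per-unit tax.

Suppliers bear the larger share: $12 per meal.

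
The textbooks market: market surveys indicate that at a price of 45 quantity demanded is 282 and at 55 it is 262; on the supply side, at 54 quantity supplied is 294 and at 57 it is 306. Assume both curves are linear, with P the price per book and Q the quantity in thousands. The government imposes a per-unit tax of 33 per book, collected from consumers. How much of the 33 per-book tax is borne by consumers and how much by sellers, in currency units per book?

Consumers bear 22 per book; sellers bear 11 per book.

Demand slope: (262 − 282)/(55 − 45) = -2, so Qd = 372 − 2P.
Supply slope: (306 − 294)/(57 − 54) = 4, so Qs = 4P + 78.
Without the tax, 372 − 2P = 4P + 78 gives 6P = 294, so P* = 49 and Q* = 274.
With the tax collected from consumers, demand (in seller-price terms) shifts: Qd = 372 − 2(P + 33).
New equilibrium: consumers pay 71, sellers receive 38, Q = 230. (Wedge: Pb − Ps = 33.)
Burden on consumers: 22; on sellers: 11. (They sum to 33.)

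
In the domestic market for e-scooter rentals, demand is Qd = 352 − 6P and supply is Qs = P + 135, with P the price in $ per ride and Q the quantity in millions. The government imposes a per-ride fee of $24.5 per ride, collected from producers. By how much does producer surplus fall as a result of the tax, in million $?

Producer surplus falls by $3265.5 million.

Before the tax: set 352 − 6P = P + 135 → P* = $31, Q* = 166.
With the tax collected from producers, supply shifts: Qs = (P − 24.5) + 135.
New equilibrium: consumers pay $34.5, producers receive $10, Q = 145. (Wedge: Pb − Ps = 24.5.)
ΔPS is the trapezoid between Q = 145 and Q = 166 of height $21: ½ · (166 + 145) · 21 = $3265.5.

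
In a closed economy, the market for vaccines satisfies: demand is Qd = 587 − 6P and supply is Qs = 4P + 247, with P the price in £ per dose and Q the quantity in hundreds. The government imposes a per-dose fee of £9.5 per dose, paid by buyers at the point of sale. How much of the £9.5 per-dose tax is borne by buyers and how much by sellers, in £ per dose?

Without the tax, 587 − 6P = 4P + 247 gives 10P = 340, so P* = £34 and Q* = 383.
With the tax collected from buyers, demand (in seller-price terms) shifts: Qd = 587 − 6(P + 9.5).
New equilibrium: buyers pay £37.8, sellers receive £28.3, Q = 360.2. (Wedge: Pb − Ps = 9.5.)
Burden on buyers: £3.8; on sellers: £5.7. (They sum to £9.5.)
The less price-elastic side of the market bears the larger share of a per-unit tax.

Buyers bear £3.8 per dose; sellers bear £5.7 per dose.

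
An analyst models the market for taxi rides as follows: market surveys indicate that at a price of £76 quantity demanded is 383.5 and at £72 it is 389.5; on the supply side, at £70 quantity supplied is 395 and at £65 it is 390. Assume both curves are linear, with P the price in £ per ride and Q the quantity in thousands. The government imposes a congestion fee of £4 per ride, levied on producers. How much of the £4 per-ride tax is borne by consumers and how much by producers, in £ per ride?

Consumers bear £1.6 per ride; producers bear £2.4 per ride.

Demand slope: (389.5 − 383.5)/(72 − 76) = -1.5, so Qd = 497.5 − 1.5P.
Supply slope: (390 − 395)/(65 − 70) = 1, so Qs = P + 325.
Before the tax: set 497.5 − 1.5P = P + 325 → P* = £69, Q* = 394.
With the tax collected from producers, supply shifts: Qs = (P − 4) + 325.
New equilibrium: consumers pay £70.6, producers receive £66.6, Q = 391.6. (Wedge: Pb − Ps = 4.)
Burden on consumers: £1.6; on producers: £2.4. (They sum to £4.)
The less price-elastic side of the market bears the larger share of a per-unit tax.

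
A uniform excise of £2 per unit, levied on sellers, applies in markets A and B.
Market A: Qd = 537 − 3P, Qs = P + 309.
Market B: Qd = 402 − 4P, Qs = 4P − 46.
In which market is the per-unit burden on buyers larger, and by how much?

Market B, by £0.5.

Market A: pre-tax P* = £57, Q* = 366; post-tax Q = 364.5; per-unit burden on buyers = £0.5.
Market B: pre-tax P* = £56, Q* = 178; post-tax Q = 174; per-unit burden on buyers = £1.
Difference: £0.5 vs £1 → market B is larger by £0.5.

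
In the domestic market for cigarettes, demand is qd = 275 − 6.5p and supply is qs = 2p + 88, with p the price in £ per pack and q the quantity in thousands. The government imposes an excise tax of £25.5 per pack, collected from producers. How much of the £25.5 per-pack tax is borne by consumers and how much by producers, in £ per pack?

Without the tax, 275 − 6.5p = 2p + 88 gives 8.5p = 187, so p* = £22 and q* = 132.
With the tax collected from producers, supply shifts: qs = 2(p − 25.5) + 88.
Solving gives q = 93 with consumers paying £28 and producers receiving £2.5 (the £25.5 wedge).
Burden on consumers: £6; on producers: £19.5. (They sum to £25.5.)

Consumers bear £6 per pack; producers bear £19.5 per pack.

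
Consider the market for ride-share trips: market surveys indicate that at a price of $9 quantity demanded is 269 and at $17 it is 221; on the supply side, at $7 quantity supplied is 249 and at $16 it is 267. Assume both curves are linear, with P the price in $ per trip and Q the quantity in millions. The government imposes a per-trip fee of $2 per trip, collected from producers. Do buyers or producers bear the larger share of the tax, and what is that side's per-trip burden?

Demand slope: (221 − 269)/(17 − 9) = -6, so Qd = 323 − 6P.
Supply slope: (267 − 249)/(16 − 7) = 2, so Qs = 2P + 235.
Before the tax: set 323 − 6P = 2P + 235 → P* = $11, Q* = 257.
With the tax collected from producers, supply shifts: Qs = 2(P − 2) + 235.
Solving gives Q = 254 with buyers paying $11.5 and producers receiving $9.5 (the $2 wedge).
Per-trip burden: buyers $0.5, producers $1.5.
Producers take the larger share because supply is less price-elastic here (demand slope 6 vs supply slope 2).
The less price-elastic side of the market bears the larger share of a per-unit tax.

Producers bear the larger share: $1.5 per trip.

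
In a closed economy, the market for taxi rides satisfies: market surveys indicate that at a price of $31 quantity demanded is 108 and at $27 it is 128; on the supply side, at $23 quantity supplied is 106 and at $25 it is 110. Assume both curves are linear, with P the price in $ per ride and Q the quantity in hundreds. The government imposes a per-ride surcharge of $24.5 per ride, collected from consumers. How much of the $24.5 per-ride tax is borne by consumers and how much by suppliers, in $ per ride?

Demand slope: (128 − 108)/(27 − 31) = -5, so Qd = 263 − 5P.
Supply slope: (110 − 106)/(25 − 23) = 2, so Qs = 2P + 60.
Without the tax, 263 − 5P = 2P + 60 gives 7P = 203, so P* = $29 and Q* = 118.
With the tax collected from consumers, demand (in seller-price terms) shifts: Qd = 263 − 5(P + 24.5).
New equilibrium: consumers pay $36, suppliers receive $11.5, Q = 83. (Wedge: Pb − Ps = 24.5.)
Burden on consumers: $7; on suppliers: $17.5. (They sum to $24.5.)

Consumers bear $7 per ride; suppliers bear $17.5 per ride.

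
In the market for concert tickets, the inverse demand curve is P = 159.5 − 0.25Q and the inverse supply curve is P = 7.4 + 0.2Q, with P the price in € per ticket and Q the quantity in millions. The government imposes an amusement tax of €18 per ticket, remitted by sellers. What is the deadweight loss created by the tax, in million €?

Inverting to Q(P) form: Qd = 638 − 4P; Qs = 5P − 37.
Before the tax: set 638 − 4P = 5P − 37 → P* = €75, Q* = 338.
With the tax collected from sellers, supply shifts: Qs = 5(P − 18) − 37.
New equilibrium: buyers pay €85, sellers receive €67, Q = 298. (Wedge: Pb − Ps = 18.)
Quantity falls by |ΔQ| = |338 − 298| = 40.
DWL = ½ · t · |ΔQ| = ½ · 18 · 40 = €360.

Deadweight loss = €360 million.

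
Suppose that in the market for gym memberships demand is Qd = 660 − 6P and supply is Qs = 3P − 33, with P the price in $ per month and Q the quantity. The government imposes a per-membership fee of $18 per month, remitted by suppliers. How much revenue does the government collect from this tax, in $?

Tax revenue = $2916.

Without the tax, 660 − 6P = 3P − 33 gives 9P = 693, so P* = $77 and Q* = 198.
With the tax collected from suppliers, supply shifts: Qs = 3(P − 18) − 33.
New equilibrium: consumers pay $83, suppliers receive $65, Q = 162. (Wedge: Pb − Ps = 18.)
Revenue = t · Q = 18 · 162 = $2916.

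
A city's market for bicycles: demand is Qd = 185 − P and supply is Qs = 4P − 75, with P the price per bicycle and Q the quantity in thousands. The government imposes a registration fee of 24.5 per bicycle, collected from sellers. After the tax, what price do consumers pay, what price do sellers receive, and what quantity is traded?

Consumers pay 71.6; sellers receive 47.1; quantity = 113.4.

Before the tax: set 185 − P = 4P − 75 → P* = 52, Q* = 133.
With the tax collected from sellers, supply shifts: Qs = 4(P − 24.5) − 75.
Solving gives Q = 113.4 with consumers paying 71.6 and sellers receiving 47.1 (the 24.5 wedge).
The less price-elastic side of the market bears the larger share of a per-unit tax.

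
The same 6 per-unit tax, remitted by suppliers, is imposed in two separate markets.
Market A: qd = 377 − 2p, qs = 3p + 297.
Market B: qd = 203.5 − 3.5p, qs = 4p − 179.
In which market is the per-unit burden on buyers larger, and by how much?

Market A, by 0.4.

Market A: pre-tax p* = 16, q* = 345; post-tax q = 337.8; per-unit burden on buyers = 3.6.
Market B: pre-tax p* = 51, q* = 25; post-tax q = 13.8; per-unit burden on buyers = 3.2.
Difference: 3.6 vs 3.2 → market A is larger by 0.4.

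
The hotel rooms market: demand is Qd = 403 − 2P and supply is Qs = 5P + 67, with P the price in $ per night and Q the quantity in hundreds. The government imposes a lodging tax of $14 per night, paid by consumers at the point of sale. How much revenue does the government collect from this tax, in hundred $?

Tax revenue = $4018 hundred.

Without the tax, 403 − 2P = 5P + 67 gives 7P = 336, so P* = $48 and Q* = 307.
With the tax collected from consumers, demand (in seller-price terms) shifts: Qd = 403 − 2(P + 14).
Solving gives Q = 287 with consumers paying $58 and sellers receiving $44 (the $14 wedge).
Revenue = t · Q = 14 · 287 = $4018.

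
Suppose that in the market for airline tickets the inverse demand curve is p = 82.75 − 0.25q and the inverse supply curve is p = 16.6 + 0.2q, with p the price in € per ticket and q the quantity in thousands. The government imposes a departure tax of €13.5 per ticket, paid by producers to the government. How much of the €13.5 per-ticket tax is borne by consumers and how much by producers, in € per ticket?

Consumers bear €7.5 per ticket; producers bear €6 per ticket.

Rewrite in direct form: qd = 331 − 4p and qs = 5p − 83.
Before the tax: set 331 − 4p = 5p − 83 → p* = €46, q* = 147.
With the tax collected from producers, supply shifts: qs = 5(p − 13.5) − 83.
Solving gives q = 117 with consumers paying €53.5 and producers receiving €40 (the €13.5 wedge).
Burden on consumers: €7.5; on producers: €6. (They sum to €13.5.)
The less price-elastic side of the market bears the larger share of a per-unit tax.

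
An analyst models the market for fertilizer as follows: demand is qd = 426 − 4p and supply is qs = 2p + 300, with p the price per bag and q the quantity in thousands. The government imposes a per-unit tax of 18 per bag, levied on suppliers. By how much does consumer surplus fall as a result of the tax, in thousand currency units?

Consumer surplus falls by 1980 thousand.

Before the tax: set 426 − 4p = 2p + 300 → p* = 21, q* = 342.
With the tax collected from suppliers, supply shifts: qs = 2(p − 18) + 300.
Solving gives q = 318 with consumers paying 27 and suppliers receiving 9 (the 18 wedge).
ΔCS is the trapezoid between Q = 318 and Q = 342 of height 6: ½ · (342 + 318) · 6 = 1980.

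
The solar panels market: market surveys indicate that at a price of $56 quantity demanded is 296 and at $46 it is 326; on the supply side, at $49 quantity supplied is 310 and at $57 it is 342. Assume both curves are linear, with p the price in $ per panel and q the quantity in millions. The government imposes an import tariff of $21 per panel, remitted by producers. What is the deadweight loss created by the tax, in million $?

Demand slope: (326 − 296)/(46 − 56) = -3, so qd = 464 − 3p.
Supply slope: (342 − 310)/(57 − 49) = 4, so qs = 4p + 114.
Without the tax, 464 − 3p = 4p + 114 gives 7p = 350, so p* = $50 and q* = 314.
With the tax collected from producers, supply shifts: qs = 4(p − 21) + 114.
Solving gives q = 278 with consumers paying $62 and producers receiving $41 (the $21 wedge).
Quantity falls by |ΔQ| = |314 − 278| = 36.
DWL = ½ · t · |ΔQ| = ½ · 21 · 36 = $378.

Deadweight loss = $378 million.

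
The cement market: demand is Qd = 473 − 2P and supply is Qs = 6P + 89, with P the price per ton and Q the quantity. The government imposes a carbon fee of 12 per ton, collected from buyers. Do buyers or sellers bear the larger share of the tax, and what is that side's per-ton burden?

Buyers bear the larger share: 9 per ton.

Before the tax: set 473 − 2P = 6P + 89 → P* = 48, Q* = 377.
With the tax collected from buyers, demand (in seller-price terms) shifts: Qd = 473 − 2(P + 12).
New equilibrium: buyers pay 57, sellers receive 45, Q = 359. (Wedge: Pb − Ps = 12.)
Per-ton burden: buyers 9, sellers 3.
Buyers take the larger share because demand is less price-elastic here (demand slope 2 vs supply slope 6).
The less price-elastic side of the market bears the larger share of a per-unit tax.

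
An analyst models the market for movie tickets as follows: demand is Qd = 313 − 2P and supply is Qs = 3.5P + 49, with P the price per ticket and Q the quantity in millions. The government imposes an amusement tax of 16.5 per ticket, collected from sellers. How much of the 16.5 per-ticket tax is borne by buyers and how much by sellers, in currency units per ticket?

Before the tax: set 313 − 2P = 3.5P + 49 → P* = 48, Q* = 217.
With the tax collected from sellers, supply shifts: Qs = 3.5(P − 16.5) + 49.
Solving gives Q = 196 with buyers paying 58.5 and sellers receiving 42 (the 16.5 wedge).
Burden on buyers: 10.5; on sellers: 6. (They sum to 16.5.)

Buyers bear 10.5 per ticket; sellers bear 6 per ticket.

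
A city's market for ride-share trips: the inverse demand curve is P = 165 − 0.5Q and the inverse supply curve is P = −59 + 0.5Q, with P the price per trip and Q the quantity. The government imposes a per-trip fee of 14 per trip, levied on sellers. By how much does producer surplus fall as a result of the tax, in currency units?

Producer surplus falls by 1519.

Inverting to Q(P) form: Qd = 330 − 2P; Qs = 2P + 118.
Without the tax, 330 − 2P = 2P + 118 gives 4P = 212, so P* = 53 and Q* = 224.
With the tax collected from sellers, supply shifts: Qs = 2(P − 14) + 118.
New equilibrium: consumers pay 60, sellers receive 46, Q = 210. (Wedge: Pb − Ps = 14.)
ΔPS is the trapezoid between Q = 210 and Q = 224 of height 7: ½ · (224 + 210) · 7 = 1519.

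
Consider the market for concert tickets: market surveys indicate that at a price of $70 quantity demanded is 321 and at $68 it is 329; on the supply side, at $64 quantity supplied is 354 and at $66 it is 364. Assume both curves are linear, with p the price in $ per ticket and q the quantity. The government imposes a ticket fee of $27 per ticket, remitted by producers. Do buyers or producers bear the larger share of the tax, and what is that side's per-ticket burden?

Buyers bear the larger share: $15 per ticket.

Demand slope: (329 − 321)/(68 − 70) = -4, so qd = 601 − 4p.
Supply slope: (364 − 354)/(66 − 64) = 5, so qs = 5p + 34.
Without the tax, 601 − 4p = 5p + 34 gives 9p = 567, so p* = $63 and q* = 349.
With the tax collected from producers, supply shifts: qs = 5(p − 27) + 34.
Solving gives q = 289 with buyers paying $78 and producers receiving $51 (the $27 wedge).
Per-ticket burden: buyers $15, producers $12.
Buyers take the larger share because demand is less price-elastic here (demand slope 4 vs supply slope 5).
The less price-elastic side of the market bears the larger share of a per-unit tax.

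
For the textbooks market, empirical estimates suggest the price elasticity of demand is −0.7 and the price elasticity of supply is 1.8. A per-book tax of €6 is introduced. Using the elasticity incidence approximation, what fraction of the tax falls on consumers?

Incidence ratio: consumers' share ≈ εs / (εs + |εd|) = 1.8 / (1.8 + 0.7) = 0.72.
Supply is the more elastic side, so consumers bear the larger share.

Consumers' share ≈ 0.72.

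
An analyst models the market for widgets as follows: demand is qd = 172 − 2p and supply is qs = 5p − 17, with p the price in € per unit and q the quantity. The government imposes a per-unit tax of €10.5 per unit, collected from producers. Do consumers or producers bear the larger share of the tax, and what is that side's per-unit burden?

Without the tax, 172 − 2p = 5p − 17 gives 7p = 189, so p* = €27 and q* = 118.
With the tax collected from producers, supply shifts: qs = 5(p − 10.5) − 17.
Solving gives q = 103 with consumers paying €34.5 and producers receiving €24 (the €10.5 wedge).
Per-unit burden: consumers €7.5, producers €3.
Consumers take the larger share because demand is less price-elastic here (demand slope 2 vs supply slope 5).
The less price-elastic side of the market bears the larger share of a per-unit tax.

Consumers bear the larger share: €7.5 per unit.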